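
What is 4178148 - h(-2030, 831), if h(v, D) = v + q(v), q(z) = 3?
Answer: 4180175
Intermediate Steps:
h(v, D) = 3 + v (h(v, D) = v + 3 = 3 + v)
4178148 - h(-2030, 831) = 4178148 - (3 - 2030) = 4178148 - 1*(-2027) = 4178148 + 2027 = 4180175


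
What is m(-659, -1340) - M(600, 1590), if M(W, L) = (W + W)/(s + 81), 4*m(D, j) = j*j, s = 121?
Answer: 45338300/101 ≈ 4.4889e+5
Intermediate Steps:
m(D, j) = j²/4 (m(D, j) = (j*j)/4 = j²/4)
M(W, L) = W/101 (M(W, L) = (W + W)/(121 + 81) = (2*W)/202 = (2*W)*(1/202) = W/101)
m(-659, -1340) - M(600, 1590) = (¼)*(-1340)² - 600/101 = (¼)*1795600 - 1*600/101 = 448900 - 600/101 = 45338300/101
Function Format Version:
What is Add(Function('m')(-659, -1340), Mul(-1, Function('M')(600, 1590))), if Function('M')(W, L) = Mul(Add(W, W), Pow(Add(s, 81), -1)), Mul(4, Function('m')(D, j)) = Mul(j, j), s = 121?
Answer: Rational(45338300, 101) ≈ 4.4889e+5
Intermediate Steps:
Function('m')(D, j) = Mul(Rational(1, 4), Pow(j, 2)) (Function('m')(D, j) = Mul(Rational(1, 4), Mul(j, j)) = Mul(Rational(1, 4), Pow(j, 2)))
Function('M')(W, L) = Mul(Rational(1, 101), W) (Function('M')(W, L) = Mul(Add(W, W), Pow(Add(121, 81), -1)) = Mul(Mul(2, W), Pow(202, -1)) = Mul(Mul(2, W), Rational(1, 202)) = Mul(Rational(1, 101), W))
Add(Function('m')(-659, -1340), Mul(-1, Function('M')(600, 1590))) = Add(Mul(Rational(1, 4), Pow(-1340, 2)), Mul(-1, Mul(Rational(1, 101), 600))) = Add(Mul(Rational(1, 4), 1795600), Mul(-1, Rational(600, 101))) = Add(448900, Rational(-600, 101)) = Rational(45338300, 101)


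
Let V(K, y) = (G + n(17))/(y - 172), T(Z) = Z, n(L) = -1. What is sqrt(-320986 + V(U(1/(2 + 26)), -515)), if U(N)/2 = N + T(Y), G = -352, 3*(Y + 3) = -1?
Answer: I*sqrt(151495198923)/687 ≈ 566.56*I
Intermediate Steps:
Y = -10/3 (Y = -3 + (1/3)*(-1) = -3 - 1/3 = -10/3 ≈ -3.3333)
U(N) = -20/3 + 2*N (U(N) = 2*(N - 10/3) = 2*(-10/3 + N) = -20/3 + 2*N)
V(K, y) = -353/(-172 + y) (V(K, y) = (-352 - 1)/(y - 172) = -353/(-172 + y))
sqrt(-320986 + V(U(1/(2 + 26)), -515)) = sqrt(-320986 - 353/(-172 - 515)) = sqrt(-320986 - 353/(-687)) = sqrt(-320986 - 353*(-1/687)) = sqrt(-320986 + 353/687) = sqrt(-220517029/687) = I*sqrt(151495198923)/687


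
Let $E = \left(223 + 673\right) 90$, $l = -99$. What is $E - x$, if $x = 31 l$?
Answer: $83709$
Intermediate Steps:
$E = 80640$ ($E = 896 \cdot 90 = 80640$)
$x = -3069$ ($x = 31 \left(-99\right) = -3069$)
$E - x = 80640 - -3069 = 80640 + 3069 = 83709$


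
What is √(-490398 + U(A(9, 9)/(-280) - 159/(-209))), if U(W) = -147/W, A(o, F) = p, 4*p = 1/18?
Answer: I*√5040091921470889758/3205231 ≈ 700.42*I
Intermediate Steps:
p = 1/72 (p = (¼)/18 = (¼)*(1/18) = 1/72 ≈ 0.013889)
A(o, F) = 1/72
√(-490398 + U(A(9, 9)/(-280) - 159/(-209))) = √(-490398 - 147/((1/72)/(-280) - 159/(-209))) = √(-490398 - 147/((1/72)*(-1/280) - 159*(-1/209))) = √(-490398 - 147/(-1/20160 + 159/209)) = √(-490398 - 147/3205231/4213440) = √(-490398 - 147*4213440/3205231) = √(-490398 - 619375680/3205231) = √(-1572458247618/3205231) = I*√5040091921470889758/3205231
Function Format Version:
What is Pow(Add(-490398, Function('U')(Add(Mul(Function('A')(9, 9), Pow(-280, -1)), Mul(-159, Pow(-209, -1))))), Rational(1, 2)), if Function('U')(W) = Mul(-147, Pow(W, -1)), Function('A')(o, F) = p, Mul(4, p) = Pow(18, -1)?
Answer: Mul(Rational(1, 3205231), I, Pow(5040091921470889758, Rational(1, 2))) ≈ Mul(700.42, I)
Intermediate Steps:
p = Rational(1, 72) (p = Mul(Rational(1, 4), Pow(18, -1)) = Mul(Rational(1, 4), Rational(1, 18)) = Rational(1, 72) ≈ 0.013889)
Function('A')(o, F) = Rational(1, 72)
Pow(Add(-490398, Function('U')(Add(Mul(Function('A')(9, 9), Pow(-280, -1)), Mul(-159, Pow(-209, -1))))), Rational(1, 2)) = Pow(Add(-490398, Mul(-147, Pow(Add(Mul(Rational(1, 72), Pow(-280, -1)), Mul(-159, Pow(-209, -1))), -1))), Rational(1, 2)) = Pow(Add(-490398, Mul(-147, Pow(Add(Mul(Rational(1, 72), Rational(-1, 280)), Mul(-159, Rational(-1, 209))), -1))), Rational(1, 2)) = Pow(Add(-490398, Mul(-147, Pow(Add(Rational(-1, 20160), Rational(159, 209)), -1))), Rational(1, 2)) = Pow(Add(-490398, Mul(-147, Pow(Rational(3205231, 4213440), -1))), Rational(1, 2)) = Pow(Add(-490398, Mul(-147, Rational(4213440, 3205231))), Rational(1, 2)) = Pow(Add(-490398, Rational(-619375680, 3205231)), Rational(1, 2)) = Pow(Rational(-1572458247618, 3205231), Rational(1, 2)) = Mul(Rational(1, 3205231), I, Pow(5040091921470889758, Rational(1, 2)))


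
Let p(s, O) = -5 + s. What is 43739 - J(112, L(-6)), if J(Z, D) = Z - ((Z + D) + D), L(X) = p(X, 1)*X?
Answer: 43871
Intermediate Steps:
L(X) = X*(-5 + X) (L(X) = (-5 + X)*X = X*(-5 + X))
J(Z, D) = -2*D (J(Z, D) = Z - ((D + Z) + D) = Z - (Z + 2*D) = Z + (-Z - 2*D) = -2*D)
43739 - J(112, L(-6)) = 43739 - (-2)*(-6*(-5 - 6)) = 43739 - (-2)*(-6*(-11)) = 43739 - (-2)*66 = 43739 - 1*(-132) = 43739 + 132 = 43871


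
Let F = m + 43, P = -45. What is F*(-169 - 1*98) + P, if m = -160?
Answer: 31194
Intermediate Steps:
F = -117 (F = -160 + 43 = -117)
F*(-169 - 1*98) + P = -117*(-169 - 1*98) - 45 = -117*(-169 - 98) - 45 = -117*(-267) - 45 = 31239 - 45 = 31194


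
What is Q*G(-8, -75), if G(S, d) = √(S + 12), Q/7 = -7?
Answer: -98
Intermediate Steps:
Q = -49 (Q = 7*(-7) = -49)
G(S, d) = √(12 + S)
Q*G(-8, -75) = -49*√(12 - 8) = -49*√4 = -49*2 = -98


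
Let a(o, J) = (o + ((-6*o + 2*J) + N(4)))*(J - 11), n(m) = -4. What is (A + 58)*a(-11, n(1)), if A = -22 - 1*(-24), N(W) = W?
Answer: -45900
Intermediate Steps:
a(o, J) = (-11 + J)*(4 - 5*o + 2*J) (a(o, J) = (o + ((-6*o + 2*J) + 4))*(J - 11) = (o + (4 - 6*o + 2*J))*(-11 + J) = (4 - 5*o + 2*J)*(-11 + J) = (-11 + J)*(4 - 5*o + 2*J))
A = 2 (A = -22 + 24 = 2)
(A + 58)*a(-11, n(1)) = (2 + 58)*(-44 - 18*(-4) + 2*(-4)² + 55*(-11) - 5*(-4)*(-11)) = 60*(-44 + 72 + 2*16 - 605 - 220) = 60*(-44 + 72 + 32 - 605 - 220) = 60*(-765) = -45900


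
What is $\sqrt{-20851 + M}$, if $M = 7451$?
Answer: $10 i \sqrt{134} \approx 115.76 i$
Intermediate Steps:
$\sqrt{-20851 + M} = \sqrt{-20851 + 7451} = \sqrt{-13400} = 10 i \sqrt{134}$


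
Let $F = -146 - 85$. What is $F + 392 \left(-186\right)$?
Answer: $-73143$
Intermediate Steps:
$F = -231$
$F + 392 \left(-186\right) = -231 + 392 \left(-186\right) = -231 - 72912 = -73143$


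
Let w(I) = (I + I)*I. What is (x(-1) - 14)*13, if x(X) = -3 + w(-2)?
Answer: -117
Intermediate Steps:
w(I) = 2*I² (w(I) = (2*I)*I = 2*I²)
x(X) = 5 (x(X) = -3 + 2*(-2)² = -3 + 2*4 = -3 + 8 = 5)
(x(-1) - 14)*13 = (5 - 14)*13 = -9*13 = -117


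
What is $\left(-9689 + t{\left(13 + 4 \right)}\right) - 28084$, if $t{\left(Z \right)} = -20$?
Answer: $-37793$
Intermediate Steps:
$\left(-9689 + t{\left(13 + 4 \right)}\right) - 28084 = \left(-9689 - 20\right) - 28084 = -9709 - 28084 = -37793$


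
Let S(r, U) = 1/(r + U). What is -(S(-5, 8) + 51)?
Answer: -154/3 ≈ -51.333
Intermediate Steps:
S(r, U) = 1/(U + r)
-(S(-5, 8) + 51) = -(1/(8 - 5) + 51) = -(1/3 + 51) = -(⅓ + 51) = -1*154/3 = -154/3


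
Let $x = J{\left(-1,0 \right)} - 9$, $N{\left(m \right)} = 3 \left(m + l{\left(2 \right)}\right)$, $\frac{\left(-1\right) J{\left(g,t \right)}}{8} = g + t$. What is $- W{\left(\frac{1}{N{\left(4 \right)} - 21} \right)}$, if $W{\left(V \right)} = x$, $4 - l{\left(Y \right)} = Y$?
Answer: $1$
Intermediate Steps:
$l{\left(Y \right)} = 4 - Y$
$J{\left(g,t \right)} = - 8 g - 8 t$ ($J{\left(g,t \right)} = - 8 \left(g + t\right) = - 8 g - 8 t$)
$N{\left(m \right)} = 6 + 3 m$ ($N{\left(m \right)} = 3 \left(m + \left(4 - 2\right)\right) = 3 \left(m + 2\right) = 3 \left(2 + m\right) = 6 + 3 m$)
$x = -1$ ($x = \left(\left(-8\right) \left(-1\right) - 0\right) - 9 = \left(8 + 0\right) - 9 = 8 - 9 = -1$)
$W{\left(V \right)} = -1$
$- W{\left(\frac{1}{N{\left(4 \right)} - 21} \right)} = \left(-1\right) \left(-1\right) = 1$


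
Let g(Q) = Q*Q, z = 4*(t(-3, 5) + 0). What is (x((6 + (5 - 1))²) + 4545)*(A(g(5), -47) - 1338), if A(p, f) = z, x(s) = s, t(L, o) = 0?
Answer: -6215010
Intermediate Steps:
z = 0 (z = 4*(0 + 0) = 4*0 = 0)
g(Q) = Q²
A(p, f) = 0
(x((6 + (5 - 1))²) + 4545)*(A(g(5), -47) - 1338) = ((6 + (5 - 1))² + 4545)*(0 - 1338) = ((6 + 4)² + 4545)*(-1338) = (10² + 4545)*(-1338) = (100 + 4545)*(-1338) = 4645*(-1338) = -6215010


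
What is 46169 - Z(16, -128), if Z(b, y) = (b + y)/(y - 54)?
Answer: 600189/13 ≈ 46168.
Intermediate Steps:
Z(b, y) = (b + y)/(-54 + y)
46169 - Z(16, -128) = 46169 - (16 - 128)/(-54 - 128) = 46169 - (-112)/(-182) = 46169 - (-1)*(-112)/182 = 46169 - 1*8/13 = 46169 - 8/13 = 600189/13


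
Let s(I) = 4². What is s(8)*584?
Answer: 9344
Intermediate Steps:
s(I) = 16
s(8)*584 = 16*584 = 9344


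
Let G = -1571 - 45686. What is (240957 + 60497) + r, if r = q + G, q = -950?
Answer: 253247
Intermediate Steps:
G = -47257
r = -48207 (r = -950 - 47257 = -48207)
(240957 + 60497) + r = (240957 + 60497) - 48207 = 301454 - 48207 = 253247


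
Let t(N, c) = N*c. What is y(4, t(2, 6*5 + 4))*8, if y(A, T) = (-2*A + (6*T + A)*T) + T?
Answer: 224608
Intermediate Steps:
y(A, T) = T - 2*A + T*(A + 6*T) (y(A, T) = (-2*A + (A + 6*T)*T) + T = (-2*A + T*(A + 6*T)) + T = T - 2*A + T*(A + 6*T))
y(4, t(2, 6*5 + 4))*8 = (2*(6*5 + 4) - 2*4 + 6*(2*(6*5 + 4))**2 + 4*(2*(6*5 + 4)))*8 = (2*(30 + 4) - 8 + 6*(2*(30 + 4))**2 + 4*(2*(30 + 4)))*8 = (2*34 - 8 + 6*(2*34)**2 + 4*(2*34))*8 = (68 - 8 + 6*68**2 + 4*68)*8 = (68 - 8 + 6*4624 + 272)*8 = (68 - 8 + 27744 + 272)*8 = 28076*8 = 224608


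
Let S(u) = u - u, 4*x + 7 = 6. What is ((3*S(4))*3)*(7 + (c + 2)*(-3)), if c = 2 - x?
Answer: 0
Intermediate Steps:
x = -1/4 (x = -7/4 + (1/4)*6 = -7/4 + 3/2 = -1/4 ≈ -0.25000)
S(u) = 0
c = 9/4 (c = 2 - 1*(-1/4) = 2 + 1/4 = 9/4 ≈ 2.2500)
((3*S(4))*3)*(7 + (c + 2)*(-3)) = ((3*0)*3)*(7 + (9/4 + 2)*(-3)) = (0*3)*(7 + (17/4)*(-3)) = 0*(7 - 51/4) = 0*(-23/4) = 0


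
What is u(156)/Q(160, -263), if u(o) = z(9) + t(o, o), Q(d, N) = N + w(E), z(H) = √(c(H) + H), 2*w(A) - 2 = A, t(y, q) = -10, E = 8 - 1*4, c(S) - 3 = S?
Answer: 1/26 - √21/260 ≈ 0.020836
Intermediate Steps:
c(S) = 3 + S
E = 4 (E = 8 - 4 = 4)
w(A) = 1 + A/2
z(H) = √(3 + 2*H) (z(H) = √((3 + H) + H) = √(3 + 2*H))
Q(d, N) = 3 + N (Q(d, N) = N + (1 + (½)*4) = N + (1 + 2) = N + 3 = 3 + N)
u(o) = -10 + √21 (u(o) = √(3 + 2*9) - 10 = √(3 + 18) - 10 = √21 - 10 = -10 + √21)
u(156)/Q(160, -263) = (-10 + √21)/(3 - 263) = (-10 + √21)/(-260) = (-10 + √21)*(-1/260) = 1/26 - √21/260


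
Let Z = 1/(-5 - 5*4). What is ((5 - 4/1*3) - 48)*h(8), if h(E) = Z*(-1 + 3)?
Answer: 22/5 ≈ 4.4000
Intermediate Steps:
Z = -1/25 (Z = 1/(-5 - 20) = 1/(-25) = -1/25 ≈ -0.040000)
h(E) = -2/25 (h(E) = -(-1 + 3)/25 = -1/25*2 = -2/25)
((5 - 4/1*3) - 48)*h(8) = ((5 - 4/1*3) - 48)*(-2/25) = ((5 - 4*1*3) - 48)*(-2/25) = ((5 - 4*3) - 48)*(-2/25) = ((5 - 12) - 48)*(-2/25) = (-7 - 48)*(-2/25) = -55*(-2/25) = 22/5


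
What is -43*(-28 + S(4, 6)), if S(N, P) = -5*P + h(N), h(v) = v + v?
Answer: 2150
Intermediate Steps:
h(v) = 2*v
S(N, P) = -5*P + 2*N
-43*(-28 + S(4, 6)) = -43*(-28 + (-5*6 + 2*4)) = -43*(-28 + (-30 + 8)) = -43*(-28 - 22) = -43*(-50) = 2150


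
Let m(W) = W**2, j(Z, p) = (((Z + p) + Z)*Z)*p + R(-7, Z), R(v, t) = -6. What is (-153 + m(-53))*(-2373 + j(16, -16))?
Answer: -17197600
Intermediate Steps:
j(Z, p) = -6 + Z*p*(p + 2*Z) (j(Z, p) = (((Z + p) + Z)*Z)*p - 6 = ((p + 2*Z)*Z)*p - 6 = (Z*(p + 2*Z))*p - 6 = Z*p*(p + 2*Z) - 6 = -6 + Z*p*(p + 2*Z))
(-153 + m(-53))*(-2373 + j(16, -16)) = (-153 + (-53)**2)*(-2373 + (-6 + 16*(-16)**2 + 2*(-16)*16**2)) = (-153 + 2809)*(-2373 + (-6 + 16*256 + 2*(-16)*256)) = 2656*(-2373 + (-6 + 4096 - 8192)) = 2656*(-2373 - 4102) = 2656*(-6475) = -17197600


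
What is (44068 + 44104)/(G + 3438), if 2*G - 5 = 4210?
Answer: 176344/11091 ≈ 15.900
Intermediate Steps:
G = 4215/2 (G = 5/2 + (1/2)*4210 = 5/2 + 2105 = 4215/2 ≈ 2107.5)
(44068 + 44104)/(G + 3438) = (44068 + 44104)/(4215/2 + 3438) = 88172/(11091/2) = 88172*(2/11091) = 176344/11091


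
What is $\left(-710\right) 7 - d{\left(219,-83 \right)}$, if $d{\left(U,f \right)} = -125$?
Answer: $-4845$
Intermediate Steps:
$\left(-710\right) 7 - d{\left(219,-83 \right)} = \left(-710\right) 7 - -125 = -4970 + 125 = -4845$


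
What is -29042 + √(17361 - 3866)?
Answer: -29042 + √13495 ≈ -28926.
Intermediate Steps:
-29042 + √(17361 - 3866) = -29042 + √13495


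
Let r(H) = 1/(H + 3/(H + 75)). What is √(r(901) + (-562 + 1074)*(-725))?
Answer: 4*I*√17940732221229081/879379 ≈ 609.26*I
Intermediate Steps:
r(H) = 1/(H + 3/(75 + H))
√(r(901) + (-562 + 1074)*(-725)) = √((75 + 901)/(3 + 901² + 75*901) + (-562 + 1074)*(-725)) = √(976/(3 + 811801 + 67575) + 512*(-725)) = √(976/879379 - 371200) = √(-326425483824/879379) = 4*I*√17940732221229081/879379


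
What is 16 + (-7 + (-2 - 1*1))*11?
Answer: -94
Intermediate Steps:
16 + (-7 + (-2 - 1*1))*11 = 16 + (-7 + (-2 - 1))*11 = 16 + (-7 - 3)*11 = 16 - 10*11 = 16 - 110 = -94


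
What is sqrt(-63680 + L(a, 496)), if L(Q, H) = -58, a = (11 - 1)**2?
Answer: 3*I*sqrt(7082) ≈ 252.46*I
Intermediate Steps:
a = 100 (a = 10**2 = 100)
sqrt(-63680 + L(a, 496)) = sqrt(-63680 - 58) = sqrt(-63738) = 3*I*sqrt(7082)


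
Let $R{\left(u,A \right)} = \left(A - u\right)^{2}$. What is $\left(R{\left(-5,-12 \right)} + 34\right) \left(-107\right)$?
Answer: $-8881$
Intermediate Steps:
$\left(R{\left(-5,-12 \right)} + 34\right) \left(-107\right) = \left(\left(-12 - -5\right)^{2} + 34\right) \left(-107\right) = \left(\left(-12 + 5\right)^{2} + 34\right) \left(-107\right) = \left(\left(-7\right)^{2} + 34\right) \left(-107\right) = \left(49 + 34\right) \left(-107\right) = 83 \left(-107\right) = -8881$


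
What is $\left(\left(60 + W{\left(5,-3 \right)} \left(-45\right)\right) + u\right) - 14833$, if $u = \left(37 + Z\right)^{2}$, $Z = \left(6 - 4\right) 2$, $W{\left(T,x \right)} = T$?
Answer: $-13317$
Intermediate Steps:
$Z = 4$ ($Z = 2 \cdot 2 = 4$)
$u = 1681$ ($u = \left(37 + 4\right)^{2} = 41^{2} = 1681$)
$\left(\left(60 + W{\left(5,-3 \right)} \left(-45\right)\right) + u\right) - 14833 = \left(\left(60 + 5 \left(-45\right)\right) + 1681\right) - 14833 = \left(\left(60 - 225\right) + 1681\right) - 14833 = \left(-165 + 1681\right) - 14833 = 1516 - 14833 = -13317$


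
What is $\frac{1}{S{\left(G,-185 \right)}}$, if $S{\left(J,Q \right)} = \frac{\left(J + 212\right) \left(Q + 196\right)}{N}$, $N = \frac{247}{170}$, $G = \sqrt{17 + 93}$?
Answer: $\frac{13091}{20959895} - \frac{247 \sqrt{110}}{83839580} \approx 0.00059367$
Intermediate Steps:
$G = \sqrt{110} \approx 10.488$
$N = \frac{247}{170}$ ($N = 247 \cdot \frac{1}{170} = \frac{247}{170} \approx 1.4529$)
$S{\left(J,Q \right)} = \frac{170 \left(196 + Q\right) \left(212 + J\right)}{247}$ ($S{\left(J,Q \right)} = \frac{\left(J + 212\right) \left(Q + 196\right)}{\frac{247}{170}} = \left(212 + J\right) \left(196 + Q\right) \frac{170}{247} = \left(196 + Q\right) \left(212 + J\right) \frac{170}{247} = \frac{170 \left(196 + Q\right) \left(212 + J\right)}{247}$)
$\frac{1}{S{\left(G,-185 \right)}} = \frac{1}{\frac{7063840}{247} + \frac{33320 \sqrt{110}}{247} + \frac{36040}{247} \left(-185\right) + \frac{170}{247} \sqrt{110} \left(-185\right)} = \frac{1}{\frac{7063840}{247} + \frac{33320 \sqrt{110}}{247} - \frac{6667400}{247} - \frac{31450 \sqrt{110}}{247}} = \frac{1}{\frac{396440}{247} + \frac{1870 \sqrt{110}}{247}}$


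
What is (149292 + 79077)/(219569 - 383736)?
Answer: -228369/164167 ≈ -1.3911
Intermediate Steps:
(149292 + 79077)/(219569 - 383736) = 228369/(-164167) = 228369*(-1/164167) = -228369/164167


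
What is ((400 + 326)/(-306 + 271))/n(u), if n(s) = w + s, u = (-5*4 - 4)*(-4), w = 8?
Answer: -363/1820 ≈ -0.19945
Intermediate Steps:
u = 96 (u = (-20 - 4)*(-4) = -24*(-4) = 96)
n(s) = 8 + s
((400 + 326)/(-306 + 271))/n(u) = ((400 + 326)/(-306 + 271))/(8 + 96) = (726/(-35))/104 = (726*(-1/35))*(1/104) = -726/35*1/104 = -363/1820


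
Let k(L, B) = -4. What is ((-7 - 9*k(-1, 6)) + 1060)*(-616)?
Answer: -670824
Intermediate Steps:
((-7 - 9*k(-1, 6)) + 1060)*(-616) = ((-7 - 9*(-4)) + 1060)*(-616) = ((-7 + 36) + 1060)*(-616) = (29 + 1060)*(-616) = 1089*(-616) = -670824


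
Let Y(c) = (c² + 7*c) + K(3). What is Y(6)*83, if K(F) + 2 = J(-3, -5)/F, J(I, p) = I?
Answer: 6225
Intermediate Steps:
K(F) = -2 - 3/F
Y(c) = -3 + c² + 7*c (Y(c) = (c² + 7*c) + (-2 - 3/3) = (c² + 7*c) + (-2 - 3*⅓) = (c² + 7*c) + (-2 - 1) = (c² + 7*c) - 3 = -3 + c² + 7*c)
Y(6)*83 = (-3 + 6² + 7*6)*83 = (-3 + 36 + 42)*83 = 75*83 = 6225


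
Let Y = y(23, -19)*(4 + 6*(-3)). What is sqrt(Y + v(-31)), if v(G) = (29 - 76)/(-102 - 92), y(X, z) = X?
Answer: I*sqrt(12109674)/194 ≈ 17.938*I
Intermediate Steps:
v(G) = 47/194 (v(G) = -47/(-194) = -47*(-1/194) = 47/194)
Y = -322 (Y = 23*(4 + 6*(-3)) = 23*(4 - 18) = 23*(-14) = -322)
sqrt(Y + v(-31)) = sqrt(-322 + 47/194) = sqrt(-62421/194) = I*sqrt(12109674)/194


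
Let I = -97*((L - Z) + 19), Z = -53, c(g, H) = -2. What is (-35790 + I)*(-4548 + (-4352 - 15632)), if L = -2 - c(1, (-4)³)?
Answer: 1049331768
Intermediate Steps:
L = 0 (L = -2 - 1*(-2) = -2 + 2 = 0)
I = -6984 (I = -97*((0 - 1*(-53)) + 19) = -97*((0 + 53) + 19) = -97*(53 + 19) = -97*72 = -6984)
(-35790 + I)*(-4548 + (-4352 - 15632)) = (-35790 - 6984)*(-4548 + (-4352 - 15632)) = -42774*(-4548 - 19984) = -42774*(-24532) = 1049331768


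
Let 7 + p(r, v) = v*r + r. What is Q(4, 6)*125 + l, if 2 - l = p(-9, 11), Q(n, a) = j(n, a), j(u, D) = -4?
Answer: -383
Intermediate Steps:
Q(n, a) = -4
p(r, v) = -7 + r + r*v (p(r, v) = -7 + (v*r + r) = -7 + (r*v + r) = -7 + (r + r*v) = -7 + r + r*v)
l = 117 (l = 2 - (-7 - 9 - 9*11) = 2 - (-7 - 9 - 99) = 2 - 1*(-115) = 2 + 115 = 117)
Q(4, 6)*125 + l = -4*125 + 117 = -500 + 117 = -383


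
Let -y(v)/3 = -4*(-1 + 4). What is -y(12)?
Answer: -36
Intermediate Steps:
y(v) = 36 (y(v) = -(-12)*(-1 + 4) = -(-12)*3 = -3*(-12) = 36)
-y(12) = -1*36 = -36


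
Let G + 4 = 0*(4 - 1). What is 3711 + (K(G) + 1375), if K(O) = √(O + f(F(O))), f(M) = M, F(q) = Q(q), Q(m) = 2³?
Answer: 5088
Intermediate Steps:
G = -4 (G = -4 + 0*(4 - 1) = -4 + 0*3 = -4 + 0 = -4)
Q(m) = 8
F(q) = 8
K(O) = √(8 + O) (K(O) = √(O + 8) = √(8 + O))
3711 + (K(G) + 1375) = 3711 + (√(8 - 4) + 1375) = 3711 + (√4 + 1375) = 3711 + (2 + 1375) = 3711 + 1377 = 5088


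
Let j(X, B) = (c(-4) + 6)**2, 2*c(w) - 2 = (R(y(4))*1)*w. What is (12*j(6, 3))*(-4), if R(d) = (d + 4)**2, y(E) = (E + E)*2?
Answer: -30184752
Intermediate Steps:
y(E) = 4*E (y(E) = (2*E)*2 = 4*E)
R(d) = (4 + d)**2
c(w) = 1 + 200*w (c(w) = 1 + (((4 + 4*4)**2*1)*w)/2 = 1 + (((4 + 16)**2*1)*w)/2 = 1 + ((20**2*1)*w)/2 = 1 + ((400*1)*w)/2 = 1 + (400*w)/2 = 1 + 200*w)
j(X, B) = 628849 (j(X, B) = ((1 + 200*(-4)) + 6)**2 = ((1 - 800) + 6)**2 = (-799 + 6)**2 = (-793)**2 = 628849)
(12*j(6, 3))*(-4) = (12*628849)*(-4) = 7546188*(-4) = -30184752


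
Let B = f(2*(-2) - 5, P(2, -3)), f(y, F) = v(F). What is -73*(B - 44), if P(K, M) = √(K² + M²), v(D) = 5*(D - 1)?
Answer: 3577 - 365*√13 ≈ 2261.0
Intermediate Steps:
v(D) = -5 + 5*D (v(D) = 5*(-1 + D) = -5 + 5*D)
f(y, F) = -5 + 5*F
B = -5 + 5*√13 (B = -5 + 5*√(2² + (-3)²) = -5 + 5*√(4 + 9) = -5 + 5*√13 ≈ 13.028)
-73*(B - 44) = -73*((-5 + 5*√13) - 44) = -73*(-49 + 5*√13) = 3577 - 365*√13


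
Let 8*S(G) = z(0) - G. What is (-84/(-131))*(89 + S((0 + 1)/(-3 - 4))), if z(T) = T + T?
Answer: 14955/262 ≈ 57.080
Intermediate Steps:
z(T) = 2*T
S(G) = -G/8 (S(G) = (2*0 - G)/8 = (0 - G)/8 = (-G)/8 = -G/8)
(-84/(-131))*(89 + S((0 + 1)/(-3 - 4))) = (-84/(-131))*(89 - (0 + 1)/(8*(-3 - 4))) = (-84*(-1/131))*(89 - 1/(8*(-7))) = 84*(89 - (-1)/(8*7))/131 = 84*(89 - ⅛*(-⅐))/131 = 84*(89 + 1/56)/131 = (84/131)*(4985/56) = 14955/262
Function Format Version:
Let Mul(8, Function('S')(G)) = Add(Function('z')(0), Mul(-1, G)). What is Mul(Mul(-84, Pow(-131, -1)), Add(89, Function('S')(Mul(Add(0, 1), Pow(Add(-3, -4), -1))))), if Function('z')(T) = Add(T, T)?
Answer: Rational(14955, 262) ≈ 57.080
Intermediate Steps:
Function('z')(T) = Mul(2, T)
Function('S')(G) = Mul(Rational(-1, 8), G) (Function('S')(G) = Mul(Rational(1, 8), Add(Mul(2, 0), Mul(-1, G))) = Mul(Rational(1, 8), Add(0, Mul(-1, G))) = Mul(Rational(1, 8), Mul(-1, G)) = Mul(Rational(-1, 8), G))
Mul(Mul(-84, Pow(-131, -1)), Add(89, Function('S')(Mul(Add(0, 1), Pow(Add(-3, -4), -1))))) = Mul(Mul(-84, Pow(-131, -1)), Add(89, Mul(Rational(-1, 8), Mul(Add(0, 1), Pow(Add(-3, -4), -1))))) = Mul(Mul(-84, Rational(-1, 131)), Add(89, Mul(Rational(-1, 8), Mul(1, Pow(-7, -1))))) = Mul(Rational(84, 131), Add(89, Mul(Rational(-1, 8), Mul(1, Rational(-1, 7))))) = Mul(Rational(84, 131), Add(89, Mul(Rational(-1, 8), Rational(-1, 7)))) = Mul(Rational(84, 131), Add(89, Rational(1, 56))) = Mul(Rational(84, 131), Rational(4985, 56)) = Rational(14955, 262)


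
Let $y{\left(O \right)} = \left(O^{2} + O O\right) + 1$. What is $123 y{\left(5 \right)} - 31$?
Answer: $6242$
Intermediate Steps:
$y{\left(O \right)} = 1 + 2 O^{2}$ ($y{\left(O \right)} = \left(O^{2} + O^{2}\right) + 1 = 2 O^{2} + 1 = 1 + 2 O^{2}$)
$123 y{\left(5 \right)} - 31 = 123 \left(1 + 2 \cdot 5^{2}\right) - 31 = 123 \left(1 + 2 \cdot 25\right) - 31 = 123 \left(1 + 50\right) - 31 = 123 \cdot 51 - 31 = 6273 - 31 = 6242$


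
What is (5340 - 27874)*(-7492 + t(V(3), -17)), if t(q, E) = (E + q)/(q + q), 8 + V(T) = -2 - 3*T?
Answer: 168803380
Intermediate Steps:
V(T) = -10 - 3*T (V(T) = -8 + (-2 - 3*T) = -10 - 3*T)
t(q, E) = (E + q)/(2*q) (t(q, E) = (E + q)/((2*q)) = (E + q)*(1/(2*q)) = (E + q)/(2*q))
(5340 - 27874)*(-7492 + t(V(3), -17)) = (5340 - 27874)*(-7492 + (-17 + (-10 - 3*3))/(2*(-10 - 3*3))) = -22534*(-7492 + (-17 + (-10 - 9))/(2*(-10 - 9))) = -22534*(-7492 + (½)*(-17 - 19)/(-19)) = -22534*(-7492 + (½)*(-1/19)*(-36)) = -22534*(-7492 + 18/19) = -22534*(-142330/19) = 168803380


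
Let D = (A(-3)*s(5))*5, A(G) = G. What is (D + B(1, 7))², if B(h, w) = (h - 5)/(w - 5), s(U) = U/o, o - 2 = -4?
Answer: 5041/4 ≈ 1260.3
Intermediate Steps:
o = -2 (o = 2 - 4 = -2)
s(U) = -U/2 (s(U) = U/(-2) = U*(-½) = -U/2)
D = 75/2 (D = -(-3)*5/2*5 = -3*(-5/2)*5 = (15/2)*5 = 75/2 ≈ 37.500)
B(h, w) = (-5 + h)/(-5 + w)
(D + B(1, 7))² = (75/2 + (-5 + 1)/(-5 + 7))² = (75/2 - 4/2)² = (75/2 + (½)*(-4))² = (75/2 - 2)² = (71/2)² = 5041/4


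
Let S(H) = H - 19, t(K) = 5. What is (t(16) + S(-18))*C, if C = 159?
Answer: -5088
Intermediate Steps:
S(H) = -19 + H
(t(16) + S(-18))*C = (5 + (-19 - 18))*159 = (5 - 37)*159 = -32*159 = -5088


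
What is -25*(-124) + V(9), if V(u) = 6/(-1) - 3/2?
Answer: 6185/2 ≈ 3092.5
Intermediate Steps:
V(u) = -15/2 (V(u) = 6*(-1) - 3*½ = -6 - 3/2 = -15/2)
-25*(-124) + V(9) = -25*(-124) - 15/2 = 3100 - 15/2 = 6185/2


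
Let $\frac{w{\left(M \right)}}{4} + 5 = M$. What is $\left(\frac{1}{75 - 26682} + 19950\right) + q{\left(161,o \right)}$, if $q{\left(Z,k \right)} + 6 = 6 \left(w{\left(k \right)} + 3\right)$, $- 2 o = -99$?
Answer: $\frac{559545209}{26607} \approx 21030.0$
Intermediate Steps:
$o = \frac{99}{2}$ ($o = \left(- \frac{1}{2}\right) \left(-99\right) = \frac{99}{2} \approx 49.5$)
$w{\left(M \right)} = -20 + 4 M$
$q{\left(Z,k \right)} = -108 + 24 k$ ($q{\left(Z,k \right)} = -6 + 6 \left(\left(-20 + 4 k\right) + 3\right) = -6 + 6 \left(-17 + 4 k\right) = -6 + \left(-102 + 24 k\right) = -108 + 24 k$)
$\left(\frac{1}{75 - 26682} + 19950\right) + q{\left(161,o \right)} = \left(\frac{1}{75 - 26682} + 19950\right) + \left(-108 + 24 \cdot \frac{99}{2}\right) = \left(\frac{1}{-26607} + 19950\right) + \left(-108 + 1188\right) = \left(- \frac{1}{26607} + 19950\right) + 1080 = \frac{530809649}{26607} + 1080 = \frac{559545209}{26607}$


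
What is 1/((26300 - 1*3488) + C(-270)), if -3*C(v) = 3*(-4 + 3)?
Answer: 1/22813 ≈ 4.3835e-5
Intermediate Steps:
C(v) = 1 (C(v) = -(-4 + 3) = -(-1) = -⅓*(-3) = 1)
1/((26300 - 1*3488) + C(-270)) = 1/((26300 - 1*3488) + 1) = 1/((26300 - 3488) + 1) = 1/(22812 + 1) = 1/22813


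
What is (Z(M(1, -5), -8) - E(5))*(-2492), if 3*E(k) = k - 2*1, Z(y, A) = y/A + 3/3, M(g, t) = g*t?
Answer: -3115/2 ≈ -1557.5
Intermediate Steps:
Z(y, A) = 1 + y/A (Z(y, A) = y/A + 3*(⅓) = y/A + 1 = 1 + y/A)
E(k) = -⅔ + k/3 (E(k) = (k - 2*1)/3 = (k - 2)/3 = (-2 + k)/3 = -⅔ + k/3)
(Z(M(1, -5), -8) - E(5))*(-2492) = ((-8 + 1*(-5))/(-8) - (-⅔ + (⅓)*5))*(-2492) = (-(-8 - 5)/8 - (-⅔ + 5/3))*(-2492) = (-⅛*(-13) - 1*1)*(-2492) = (13/8 - 1)*(-2492) = (5/8)*(-2492) = -3115/2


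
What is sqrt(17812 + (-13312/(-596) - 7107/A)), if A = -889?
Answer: sqrt(313060031775687)/132461 ≈ 133.58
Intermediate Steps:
sqrt(17812 + (-13312/(-596) - 7107/A)) = sqrt(17812 + (-13312/(-596) - 7107/(-889))) = sqrt(17812 + (-13312*(-1/596) - 7107*(-1/889))) = sqrt(17812 + (3328/149 + 7107/889)) = sqrt(17812 + 4017535/132461) = sqrt(2363412867/132461) = sqrt(313060031775687)/132461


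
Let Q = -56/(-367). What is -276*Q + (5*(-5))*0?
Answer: -15456/367 ≈ -42.114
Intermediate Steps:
Q = 56/367 (Q = -56*(-1/367) = 56/367 ≈ 0.15259)
-276*Q + (5*(-5))*0 = -276*56/367 + (5*(-5))*0 = -15456/367 - 25*0 = -15456/367 + 0 = -15456/367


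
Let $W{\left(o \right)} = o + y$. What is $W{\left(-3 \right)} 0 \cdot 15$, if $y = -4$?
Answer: $0$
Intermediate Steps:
$W{\left(o \right)} = -4 + o$ ($W{\left(o \right)} = o - 4 = -4 + o$)
$W{\left(-3 \right)} 0 \cdot 15 = \left(-4 - 3\right) 0 \cdot 15 = \left(-7\right) 0 \cdot 15 = 0 \cdot 15 = 0$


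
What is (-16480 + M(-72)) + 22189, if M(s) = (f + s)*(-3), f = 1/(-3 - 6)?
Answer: 17776/3 ≈ 5925.3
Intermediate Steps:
f = -⅑ (f = 1/(-9) = -⅑ ≈ -0.11111)
M(s) = ⅓ - 3*s (M(s) = (-⅑ + s)*(-3) = ⅓ - 3*s)
(-16480 + M(-72)) + 22189 = (-16480 + (⅓ - 3*(-72))) + 22189 = (-16480 + (⅓ + 216)) + 22189 = (-16480 + 649/3) + 22189 = -48791/3 + 22189 = 17776/3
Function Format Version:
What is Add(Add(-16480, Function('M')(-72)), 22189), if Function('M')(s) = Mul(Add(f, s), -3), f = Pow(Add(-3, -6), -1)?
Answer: Rational(17776, 3) ≈ 5925.3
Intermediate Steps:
f = Rational(-1, 9) (f = Pow(-9, -1) = Rational(-1, 9) ≈ -0.11111)
Function('M')(s) = Add(Rational(1, 3), Mul(-3, s)) (Function('M')(s) = Mul(Add(Rational(-1, 9), s), -3) = Add(Rational(1, 3), Mul(-3, s)))
Add(Add(-16480, Function('M')(-72)), 22189) = Add(Add(-16480, Add(Rational(1, 3), Mul(-3, -72))), 22189) = Add(Add(-16480, Add(Rational(1, 3), 216)), 22189) = Add(Add(-16480, Rational(649, 3)), 22189) = Add(Rational(-48791, 3), 22189) = Rational(17776, 3)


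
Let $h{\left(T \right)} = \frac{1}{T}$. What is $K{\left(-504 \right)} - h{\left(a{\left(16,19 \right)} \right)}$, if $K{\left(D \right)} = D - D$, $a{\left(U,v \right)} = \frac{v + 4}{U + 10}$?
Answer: $- \frac{26}{23} \approx -1.1304$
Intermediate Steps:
$a{\left(U,v \right)} = \frac{4 + v}{10 + U}$
$K{\left(D \right)} = 0$
$K{\left(-504 \right)} - h{\left(a{\left(16,19 \right)} \right)} = 0 - \frac{1}{\frac{1}{10 + 16} \left(4 + 19\right)} = 0 - \frac{1}{\frac{1}{26} \cdot 23} = 0 - \frac{1}{\frac{23}{26}} = 0 - \frac{26}{23} = - \frac{26}{23}$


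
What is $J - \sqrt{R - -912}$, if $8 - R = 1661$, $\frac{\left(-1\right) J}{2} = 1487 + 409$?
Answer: $-3792 - i \sqrt{741} \approx -3792.0 - 27.221 i$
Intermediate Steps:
$J = -3792$ ($J = - 2 \left(1487 + 409\right) = \left(-2\right) 1896 = -3792$)
$R = -1653$ ($R = 8 - 1661 = -1653$)
$J - \sqrt{R - -912} = -3792 - \sqrt{-1653 - -912} = -3792 - \sqrt{-1653 + 912} = -3792 - \sqrt{-741} = -3792 - i \sqrt{741}$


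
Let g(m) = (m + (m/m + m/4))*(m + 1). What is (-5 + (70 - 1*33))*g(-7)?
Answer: 1488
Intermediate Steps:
g(m) = (1 + m)*(1 + 5*m/4) (g(m) = (m + (1 + m*(1/4)))*(1 + m) = (m + (1 + m/4))*(1 + m) = (1 + 5*m/4)*(1 + m) = (1 + m)*(1 + 5*m/4))
(-5 + (70 - 1*33))*g(-7) = (-5 + (70 - 1*33))*(1 + (5/4)*(-7)**2 + (9/4)*(-7)) = (-5 + (70 - 33))*(1 + (5/4)*49 - 63/4) = (-5 + 37)*(1 + 245/4 - 63/4) = 32*(93/2) = 1488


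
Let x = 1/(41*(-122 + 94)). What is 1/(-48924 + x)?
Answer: -1148/56164753 ≈ -2.0440e-5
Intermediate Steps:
x = -1/1148 (x = 1/(41*(-28)) = 1/(-1148) = -1/1148 ≈ -0.00087108)
1/(-48924 + x) = 1/(-48924 - 1/1148) = 1/(-56164753/1148) = -1148/56164753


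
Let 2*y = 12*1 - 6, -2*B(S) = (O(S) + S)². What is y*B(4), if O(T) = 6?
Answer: -150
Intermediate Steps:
B(S) = -(6 + S)²/2
y = 3 (y = (12*1 - 6)/2 = (12 - 6)/2 = (½)*6 = 3)
y*B(4) = 3*(-(6 + 4)²/2) = 3*(-½*10²) = 3*(-½*100) = 3*(-50) = -150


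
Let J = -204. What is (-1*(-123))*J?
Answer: -25092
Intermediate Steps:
(-1*(-123))*J = -1*(-123)*(-204) = 123*(-204) = -25092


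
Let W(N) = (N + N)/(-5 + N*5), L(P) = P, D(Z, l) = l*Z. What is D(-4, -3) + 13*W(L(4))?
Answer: 284/15 ≈ 18.933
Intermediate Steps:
D(Z, l) = Z*l
W(N) = 2*N/(-5 + 5*N) (W(N) = (2*N)/(-5 + 5*N) = 2*N/(-5 + 5*N))
D(-4, -3) + 13*W(L(4)) = -4*(-3) + 13*((⅖)*4/(-1 + 4)) = 12 + 13*((⅖)*4/3) = 12 + 13*((⅖)*4*(⅓)) = 12 + 13*(8/15) = 12 + 104/15 = 284/15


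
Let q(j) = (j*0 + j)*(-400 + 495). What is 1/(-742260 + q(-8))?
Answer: -1/743020 ≈ -1.3459e-6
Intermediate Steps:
q(j) = 95*j (q(j) = (0 + j)*95 = j*95 = 95*j)
1/(-742260 + q(-8)) = 1/(-742260 + 95*(-8)) = 1/(-742260 - 760) = 1/(-743020) = -1/743020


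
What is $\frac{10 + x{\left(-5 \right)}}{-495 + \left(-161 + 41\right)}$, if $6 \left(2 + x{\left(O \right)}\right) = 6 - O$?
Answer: $- \frac{59}{3690} \approx -0.015989$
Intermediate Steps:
$x{\left(O \right)} = -1 - \frac{O}{6}$ ($x{\left(O \right)} = -2 + \frac{6 - O}{6} = -2 - \left(-1 + \frac{O}{6}\right) = -1 - \frac{O}{6}$)
$\frac{10 + x{\left(-5 \right)}}{-495 + \left(-161 + 41\right)} = \frac{10 - \frac{1}{6}}{-495 + \left(-161 + 41\right)} = \frac{10 + \left(-1 + \frac{5}{6}\right)}{-495 - 120} = \frac{10 - \frac{1}{6}}{-615} = \frac{59}{6} \left(- \frac{1}{615}\right) = - \frac{59}{3690}$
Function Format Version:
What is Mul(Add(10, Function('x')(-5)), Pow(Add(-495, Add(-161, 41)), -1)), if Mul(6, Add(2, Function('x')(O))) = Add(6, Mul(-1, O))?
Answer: Rational(-59, 3690) ≈ -0.015989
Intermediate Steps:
Function('x')(O) = Add(-1, Mul(Rational(-1, 6), O)) (Function('x')(O) = Add(-2, Mul(Rational(1, 6), Add(6, Mul(-1, O)))) = Add(-2, Add(1, Mul(Rational(-1, 6), O))) = Add(-1, Mul(Rational(-1, 6), O)))
Mul(Add(10, Function('x')(-5)), Pow(Add(-495, Add(-161, 41)), -1)) = Mul(Add(10, Add(-1, Mul(Rational(-1, 6), -5))), Pow(Add(-495, Add(-161, 41)), -1)) = Mul(Add(10, Add(-1, Rational(5, 6))), Pow(Add(-495, -120), -1)) = Mul(Add(10, Rational(-1, 6)), Pow(-615, -1)) = Mul(Rational(59, 6), Rational(-1, 615)) = Rational(-59, 3690)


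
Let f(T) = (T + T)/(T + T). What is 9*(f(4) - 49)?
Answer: -432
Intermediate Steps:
f(T) = 1 (f(T) = (2*T)/((2*T)) = (2*T)*(1/(2*T)) = 1)
9*(f(4) - 49) = 9*(1 - 49) = 9*(-48) = -432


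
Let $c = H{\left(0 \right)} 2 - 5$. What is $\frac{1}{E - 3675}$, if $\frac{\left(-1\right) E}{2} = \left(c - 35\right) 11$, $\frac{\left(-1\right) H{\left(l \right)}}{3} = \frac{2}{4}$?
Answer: $- \frac{1}{2729} \approx -0.00036643$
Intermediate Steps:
$H{\left(l \right)} = - \frac{3}{2}$ ($H{\left(l \right)} = - 3 \cdot \frac{2}{4} = - 3 \cdot 2 \cdot \frac{1}{4} = \left(-3\right) \frac{1}{2} = - \frac{3}{2}$)
$c = -8$ ($c = \left(- \frac{3}{2}\right) 2 - 5 = -3 - 5 = -8$)
$E = 946$ ($E = - 2 \left(-8 - 35\right) 11 = - 2 \left(\left(-43\right) 11\right) = \left(-2\right) \left(-473\right) = 946$)
$\frac{1}{E - 3675} = \frac{1}{946 - 3675} = \frac{1}{-2729} = - \frac{1}{2729}$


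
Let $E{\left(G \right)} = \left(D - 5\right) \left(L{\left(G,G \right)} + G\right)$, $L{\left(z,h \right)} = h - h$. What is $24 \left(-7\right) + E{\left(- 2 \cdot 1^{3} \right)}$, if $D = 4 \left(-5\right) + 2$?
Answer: $-122$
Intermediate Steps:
$L{\left(z,h \right)} = 0$
$D = -18$ ($D = -20 + 2 = -18$)
$E{\left(G \right)} = - 23 G$ ($E{\left(G \right)} = \left(-18 - 5\right) \left(0 + G\right) = - 23 G$)
$24 \left(-7\right) + E{\left(- 2 \cdot 1^{3} \right)} = 24 \left(-7\right) - 23 \left(- 2 \cdot 1^{3}\right) = -168 - 23 \left(\left(-2\right) 1\right) = -168 - -46 = -168 + 46 = -122$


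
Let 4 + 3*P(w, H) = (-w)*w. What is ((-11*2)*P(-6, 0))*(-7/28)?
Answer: -220/3 ≈ -73.333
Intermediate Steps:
P(w, H) = -4/3 - w**2/3 (P(w, H) = -4/3 + ((-w)*w)/3 = -4/3 + (-w**2)/3 = -4/3 - w**2/3)
((-11*2)*P(-6, 0))*(-7/28) = ((-11*2)*(-4/3 - 1/3*(-6)**2))*(-7/28) = (-22*(-4/3 - 1/3*36))*(-7*1/28) = -22*(-4/3 - 12)*(-1/4) = -22*(-40/3)*(-1/4) = (880/3)*(-1/4) = -220/3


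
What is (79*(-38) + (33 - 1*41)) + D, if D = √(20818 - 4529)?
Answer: -3010 + √16289 ≈ -2882.4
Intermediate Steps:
D = √16289 ≈ 127.63
(79*(-38) + (33 - 1*41)) + D = (79*(-38) + (33 - 1*41)) + √16289 = (-3002 + (33 - 41)) + √16289 = (-3002 - 8) + √16289 = -3010 + √16289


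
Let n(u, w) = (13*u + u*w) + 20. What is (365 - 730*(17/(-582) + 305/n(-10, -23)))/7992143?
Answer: -1710025/9302854452 ≈ -0.00018382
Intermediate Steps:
n(u, w) = 20 + 13*u + u*w
(365 - 730*(17/(-582) + 305/n(-10, -23)))/7992143 = (365 - 730*(17/(-582) + 305/(20 + 13*(-10) - 10*(-23))))/7992143 = (365 - 730*(17*(-1/582) + 305/(20 - 130 + 230)))*(1/7992143) = (365 - 730*(-17/582 + 305/120))*(1/7992143) = (365 - 730*(-17/582 + 305*(1/120)))*(1/7992143) = (365 - 730*(-17/582 + 61/24))*(1/7992143) = (365 - 730*5849/2328)*(1/7992143) = (365 - 2134885/1164)*(1/7992143) = -1710025/1164*1/7992143 = -1710025/9302854452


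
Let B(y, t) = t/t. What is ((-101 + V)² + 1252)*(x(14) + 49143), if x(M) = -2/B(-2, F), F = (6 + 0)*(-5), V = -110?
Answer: 2249330993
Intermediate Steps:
F = -30 (F = 6*(-5) = -30)
B(y, t) = 1
x(M) = -2 (x(M) = -2/1 = -2*1 = -2)
((-101 + V)² + 1252)*(x(14) + 49143) = ((-101 - 110)² + 1252)*(-2 + 49143) = ((-211)² + 1252)*49141 = (44521 + 1252)*49141 = 45773*49141 = 2249330993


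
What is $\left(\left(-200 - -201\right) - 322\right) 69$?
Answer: $-22149$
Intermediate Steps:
$\left(\left(-200 - -201\right) - 322\right) 69 = \left(\left(-200 + 201\right) - 322\right) 69 = \left(1 - 322\right) 69 = \left(-321\right) 69 = -22149$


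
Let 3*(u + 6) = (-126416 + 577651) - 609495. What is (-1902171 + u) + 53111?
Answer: -5705458/3 ≈ -1.9018e+6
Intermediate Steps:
u = -158278/3 (u = -6 + ((-126416 + 577651) - 609495)/3 = -6 + (451235 - 609495)/3 = -6 + (⅓)*(-158260) = -6 - 158260/3 = -158278/3 ≈ -52759.)
(-1902171 + u) + 53111 = (-1902171 - 158278/3) + 53111 = -5864791/3 + 53111 = -5705458/3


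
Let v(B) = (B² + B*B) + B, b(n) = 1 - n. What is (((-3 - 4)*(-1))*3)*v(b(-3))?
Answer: 756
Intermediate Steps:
v(B) = B + 2*B² (v(B) = (B² + B²) + B = 2*B² + B = B + 2*B²)
(((-3 - 4)*(-1))*3)*v(b(-3)) = (((-3 - 4)*(-1))*3)*((1 - 1*(-3))*(1 + 2*(1 - 1*(-3)))) = (-7*(-1)*3)*((1 + 3)*(1 + 2*(1 + 3))) = (7*3)*(4*(1 + 2*4)) = 21*(4*(1 + 8)) = 21*(4*9) = 21*36 = 756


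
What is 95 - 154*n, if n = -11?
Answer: 1789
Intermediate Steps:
95 - 154*n = 95 - 154*(-11) = 95 + 1694 = 1789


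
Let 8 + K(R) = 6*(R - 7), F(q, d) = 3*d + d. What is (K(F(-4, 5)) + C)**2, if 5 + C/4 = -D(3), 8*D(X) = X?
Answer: 9409/4 ≈ 2352.3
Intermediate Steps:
F(q, d) = 4*d
D(X) = X/8
K(R) = -50 + 6*R (K(R) = -8 + 6*(R - 7) = -8 + 6*(-7 + R) = -8 + (-42 + 6*R) = -50 + 6*R)
C = -43/2 (C = -20 + 4*(-3/8) = -20 - 3/2 = -43/2 ≈ -21.500)
(K(F(-4, 5)) + C)**2 = ((-50 + 6*(4*5)) - 43/2)**2 = ((-50 + 6*20) - 43/2)**2 = ((-50 + 120) - 43/2)**2 = (70 - 43/2)**2 = (97/2)**2 = 9409/4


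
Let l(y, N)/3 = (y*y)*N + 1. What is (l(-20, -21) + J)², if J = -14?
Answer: 635594521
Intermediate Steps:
l(y, N) = 3 + 3*N*y² (l(y, N) = 3*((y*y)*N + 1) = 3*(y²*N + 1) = 3*(N*y² + 1) = 3*(1 + N*y²) = 3 + 3*N*y²)
(l(-20, -21) + J)² = ((3 + 3*(-21)*(-20)²) - 14)² = ((3 + 3*(-21)*400) - 14)² = ((3 - 25200) - 14)² = (-25197 - 14)² = (-25211)² = 635594521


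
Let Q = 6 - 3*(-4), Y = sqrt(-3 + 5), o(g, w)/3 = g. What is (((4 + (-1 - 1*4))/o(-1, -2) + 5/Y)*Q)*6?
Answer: 36 + 270*sqrt(2) ≈ 417.84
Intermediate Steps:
o(g, w) = 3*g
Y = sqrt(2) ≈ 1.4142
Q = 18 (Q = 6 + 12 = 18)
(((4 + (-1 - 1*4))/o(-1, -2) + 5/Y)*Q)*6 = (((4 + (-1 - 1*4))/((3*(-1))) + 5/(sqrt(2)))*18)*6 = (((4 + (-1 - 4))/(-3) + 5*(sqrt(2)/2))*18)*6 = (((4 - 5)*(-1/3) + 5*sqrt(2)/2)*18)*6 = ((-1*(-1/3) + 5*sqrt(2)/2)*18)*6 = ((1/3 + 5*sqrt(2)/2)*18)*6 = (6 + 45*sqrt(2))*6 = 36 + 270*sqrt(2)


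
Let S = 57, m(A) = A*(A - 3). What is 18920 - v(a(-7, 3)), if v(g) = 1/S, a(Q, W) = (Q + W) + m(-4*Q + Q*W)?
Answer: 1078439/57 ≈ 18920.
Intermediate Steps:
m(A) = A*(-3 + A)
a(Q, W) = Q + W + (-4*Q + Q*W)*(-3 - 4*Q + Q*W) (a(Q, W) = (Q + W) + (-4*Q + Q*W)*(-3 + (-4*Q + Q*W)) = (Q + W) + (-4*Q + Q*W)*(-3 - 4*Q + Q*W) = Q + W + (-4*Q + Q*W)*(-3 - 4*Q + Q*W))
v(g) = 1/57
18920 - v(a(-7, 3)) = 18920 - 1*1/57 = 18920 - 1/57 = 1078439/57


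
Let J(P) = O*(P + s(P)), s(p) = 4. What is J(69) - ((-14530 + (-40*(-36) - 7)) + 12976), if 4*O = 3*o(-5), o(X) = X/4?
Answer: 841/16 ≈ 52.563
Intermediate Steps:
o(X) = X/4 (o(X) = X*(¼) = X/4)
O = -15/16 (O = (3*((¼)*(-5)))/4 = (3*(-5/4))/4 = (¼)*(-15/4) = -15/16 ≈ -0.93750)
J(P) = -15/4 - 15*P/16 (J(P) = -15*(P + 4)/16 = -15*(4 + P)/16 = -15/4 - 15*P/16)
J(69) - ((-14530 + (-40*(-36) - 7)) + 12976) = (-15/4 - 15/16*69) - ((-14530 + (-40*(-36) - 7)) + 12976) = (-15/4 - 1035/16) - ((-14530 + (1440 - 7)) + 12976) = -1095/16 - ((-14530 + 1433) + 12976) = -1095/16 - (-13097 + 12976) = -1095/16 - 1*(-121) = -1095/16 + 121 = 841/16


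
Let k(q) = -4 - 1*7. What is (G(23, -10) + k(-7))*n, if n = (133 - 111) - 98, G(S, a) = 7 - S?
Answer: 2052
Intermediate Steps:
k(q) = -11 (k(q) = -4 - 7 = -11)
n = -76 (n = 22 - 98 = -76)
(G(23, -10) + k(-7))*n = ((7 - 1*23) - 11)*(-76) = ((7 - 23) - 11)*(-76) = (-16 - 11)*(-76) = -27*(-76) = 2052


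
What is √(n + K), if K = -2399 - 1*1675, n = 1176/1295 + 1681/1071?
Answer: I*√17759744360155/66045 ≈ 63.808*I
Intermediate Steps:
n = 490913/198135 (n = 1176*(1/1295) + 1681*(1/1071) = 168/185 + 1681/1071 = 490913/198135 ≈ 2.4777)
K = -4074 (K = -2399 - 1675 = -4074)
√(n + K) = √(490913/198135 - 4074) = √(-806711077/198135) = I*√17759744360155/66045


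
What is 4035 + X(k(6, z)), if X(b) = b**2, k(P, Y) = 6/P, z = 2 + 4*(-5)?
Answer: 4036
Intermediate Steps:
z = -18 (z = 2 - 20 = -18)
4035 + X(k(6, z)) = 4035 + (6/6)**2 = 4035 + (6*(1/6))**2 = 4035 + 1**2 = 4035 + 1 = 4036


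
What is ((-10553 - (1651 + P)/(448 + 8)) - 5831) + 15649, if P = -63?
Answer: -84187/114 ≈ -738.48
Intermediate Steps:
((-10553 - (1651 + P)/(448 + 8)) - 5831) + 15649 = ((-10553 - (1651 - 63)/(448 + 8)) - 5831) + 15649 = ((-10553 - 1588/456) - 5831) + 15649 = ((-10553 - 1*397/114) - 5831) + 15649 = ((-10553 - 397/114) - 5831) + 15649 = (-1203439/114 - 5831) + 15649 = -1868173/114 + 15649 = -84187/114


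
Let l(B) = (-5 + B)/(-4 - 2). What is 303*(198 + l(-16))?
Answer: 122109/2 ≈ 61055.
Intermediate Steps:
l(B) = ⅚ - B/6 (l(B) = (-5 + B)/(-6) = (-5 + B)*(-⅙) = ⅚ - B/6)
303*(198 + l(-16)) = 303*(198 + (⅚ - ⅙*(-16))) = 303*(198 + (⅚ + 8/3)) = 303*(198 + 7/2) = 303*(403/2) = 122109/2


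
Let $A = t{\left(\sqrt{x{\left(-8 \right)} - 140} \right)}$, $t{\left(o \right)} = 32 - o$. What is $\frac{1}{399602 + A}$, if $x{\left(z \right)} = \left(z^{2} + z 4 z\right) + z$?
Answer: $\frac{199817}{79853666892} + \frac{\sqrt{43}}{79853666892} \approx 2.5024 \cdot 10^{-6}$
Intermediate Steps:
$x{\left(z \right)} = z + 5 z^{2}$ ($x{\left(z \right)} = \left(z^{2} + 4 z z\right) + z = \left(z^{2} + 4 z^{2}\right) + z = 5 z^{2} + z = z + 5 z^{2}$)
$A = 32 - 2 \sqrt{43}$ ($A = 32 - \sqrt{- 8 \left(1 + 5 \left(-8\right)\right) - 140} = 32 - \sqrt{- 8 \left(1 - 40\right) - 140} = 32 - \sqrt{\left(-8\right) \left(-39\right) - 140} = 32 - \sqrt{312 - 140} = 32 - \sqrt{172} = 32 - 2 \sqrt{43} \approx 18.885$)
$\frac{1}{399602 + A} = \frac{1}{399602 + \left(32 - 2 \sqrt{43}\right)} = \frac{1}{399634 - 2 \sqrt{43}}$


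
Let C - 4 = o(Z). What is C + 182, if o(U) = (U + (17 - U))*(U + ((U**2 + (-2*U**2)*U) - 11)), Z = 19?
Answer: -226747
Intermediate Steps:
o(U) = -187 - 34*U**3 + 17*U + 17*U**2 (o(U) = 17*(U + ((U**2 - 2*U**3) - 11)) = 17*(U + (-11 + U**2 - 2*U**3)) = 17*(-11 + U + U**2 - 2*U**3) = -187 - 34*U**3 + 17*U + 17*U**2)
C = -226929 (C = 4 + (-187 - 34*19**3 + 17*19 + 17*19**2) = 4 + (-187 - 34*6859 + 323 + 17*361) = 4 + (-187 - 233206 + 323 + 6137) = 4 - 226933 = -226929)
C + 182 = -226929 + 182 = -226747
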